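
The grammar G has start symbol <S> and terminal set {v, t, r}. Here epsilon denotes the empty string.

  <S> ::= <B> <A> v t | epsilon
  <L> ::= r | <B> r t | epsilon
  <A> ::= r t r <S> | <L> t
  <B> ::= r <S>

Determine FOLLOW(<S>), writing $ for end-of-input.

{$, r, t, v}

FIRST(<B>) = {r}
FIRST(<S>) = {epsilon, r}  (via <B> <A> v t)
FIRST(<L>) = {epsilon, r}  (via <B> r t)
FIRST(<A>) = {r, t}  (via <L> t)
FOLLOW(<S>) includes $ since <S> is the start symbol.
FOLLOW(<L>): in <A>::=<L> t, <L> is followed by t with FIRST {t}. Thus FOLLOW(<L>) = {t}.
FOLLOW(<A>): in <S>::=<B> <A> v t, <A> is followed by v t with FIRST {v}. Thus FOLLOW(<A>) = {v}.
FOLLOW(<B>): in <S>::=<B> <A> v t, <B> is followed by <A> v t with FIRST {r, t}; in <L>::=<B> r t, <B> is followed by r t with FIRST {r}. Thus FOLLOW(<B>) = {r, t}.
FOLLOW(<S>): in <A>::=r t r <S>, the suffix after <S> is empty, so FOLLOW(<S>) ⊇ FOLLOW(<A>) = {v}; in <B>::=r <S>, the suffix after <S> is empty, so FOLLOW(<S>) ⊇ FOLLOW(<B>) = {r, t}. Thus FOLLOW(<S>) = {$, r, t, v}.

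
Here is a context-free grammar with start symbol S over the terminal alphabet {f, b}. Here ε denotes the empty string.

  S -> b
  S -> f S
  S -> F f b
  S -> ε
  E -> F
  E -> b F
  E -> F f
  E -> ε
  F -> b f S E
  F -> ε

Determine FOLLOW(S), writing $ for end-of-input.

FIRST(F) = {ε, b}
FIRST(S) = {ε, b, f}  (via F f b)
FIRST(E) = {ε, b, f}  (via F, F f)
FOLLOW(S) includes $ since S is the start symbol.
FOLLOW(S): in S->f S, the suffix after S is empty (adds nothing new); in F->b f S E, S is followed by E with FIRST {ε, b, f}; in F->b f S E, the suffix after S is nullable, so FOLLOW(S) ⊇ FOLLOW(F) = {f}. Thus FOLLOW(S) = {$, b, f}.
FOLLOW(E): in F->b f S E, the suffix after E is empty, so FOLLOW(E) ⊇ FOLLOW(F) = {f}. Thus FOLLOW(E) = {f}.
FOLLOW(F): in S->F f b, F is followed by f b with FIRST {f}; in E->F, the suffix after F is empty, so FOLLOW(F) ⊇ FOLLOW(E) = {f}; in E->b F, the suffix after F is empty, so FOLLOW(F) ⊇ FOLLOW(E) = {f}; in E->F f, F is followed by f with FIRST {f}. Thus FOLLOW(F) = {f}.

{$, b, f}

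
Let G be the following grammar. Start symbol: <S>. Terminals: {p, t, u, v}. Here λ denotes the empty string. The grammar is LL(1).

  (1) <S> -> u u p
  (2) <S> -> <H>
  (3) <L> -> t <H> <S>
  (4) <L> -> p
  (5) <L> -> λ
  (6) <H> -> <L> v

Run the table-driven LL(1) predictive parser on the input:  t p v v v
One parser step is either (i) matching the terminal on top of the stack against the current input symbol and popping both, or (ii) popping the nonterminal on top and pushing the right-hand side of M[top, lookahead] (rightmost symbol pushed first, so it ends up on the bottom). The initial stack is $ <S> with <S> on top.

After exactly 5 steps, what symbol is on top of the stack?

<L>

     Stack          Input        Action
  1  $ <S>          t p v v v $  expand <S> -> <H>
  2  $ <H>          t p v v v $  expand <H> -> <L> v
  3  $ v <L>        t p v v v $  expand <L> -> t <H> <S>
  4  $ v <S> <H> t  t p v v v $  match t
  5  $ v <S> <H>    p v v v $    expand <H> -> <L> v
Stack after step 5: $ v <S> v <L> (top = <L>).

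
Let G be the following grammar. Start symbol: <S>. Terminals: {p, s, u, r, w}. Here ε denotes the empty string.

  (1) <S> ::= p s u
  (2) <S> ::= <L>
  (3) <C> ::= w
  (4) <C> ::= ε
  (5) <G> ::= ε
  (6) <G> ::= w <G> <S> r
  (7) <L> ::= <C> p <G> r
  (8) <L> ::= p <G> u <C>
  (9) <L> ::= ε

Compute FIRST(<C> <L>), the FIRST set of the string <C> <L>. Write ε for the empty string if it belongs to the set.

{ε, p, w}

FIRST(<C>): from <C>::=w we get {w}; from <C>::=ε we get {ε}. So FIRST(<C>) = {ε, w}.
FIRST(<G>): from <G>::=ε we get {ε}; from <G>::=w <G> <S> r we get {w}. So FIRST(<G>) = {ε, w}.
FIRST(<L>): from <L>::=<C> p <G> r we get {p, w}; from <L>::=p <G> u <C> we get {p}; from <L>::=ε we get {ε}. So FIRST(<L>) = {ε, p, w}.
FIRST(<S>): from <S>::=p s u we get {p}; from <S>::=<L> we get {ε, p, w}. So FIRST(<S>) = {ε, p, w}.
FIRST(<C> <L>): take FIRST of each symbol in turn, carrying on past any symbol whose FIRST contains ε; result {ε, p, w}.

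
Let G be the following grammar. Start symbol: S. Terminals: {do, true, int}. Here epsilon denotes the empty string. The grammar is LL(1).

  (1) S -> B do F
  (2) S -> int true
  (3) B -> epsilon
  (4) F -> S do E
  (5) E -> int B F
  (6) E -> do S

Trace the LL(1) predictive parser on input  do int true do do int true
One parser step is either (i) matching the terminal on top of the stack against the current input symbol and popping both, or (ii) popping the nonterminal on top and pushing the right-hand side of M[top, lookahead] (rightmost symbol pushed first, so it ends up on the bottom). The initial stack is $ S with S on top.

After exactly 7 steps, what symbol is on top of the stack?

step 1: stack=$ S  input=do int true do do int true $  — expand S -> B do F
step 2: stack=$ F do B  input=do int true do do int true $  — expand B -> epsilon
step 3: stack=$ F do  input=do int true do do int true $  — match do
step 4: stack=$ F  input=int true do do int true $  — expand F -> S do E
step 5: stack=$ E do S  input=int true do do int true $  — expand S -> int true
step 6: stack=$ E do true int  input=int true do do int true $  — match int
step 7: stack=$ E do true  input=true do do int true $  — match true
Stack after step 7: $ E do (top = do).

do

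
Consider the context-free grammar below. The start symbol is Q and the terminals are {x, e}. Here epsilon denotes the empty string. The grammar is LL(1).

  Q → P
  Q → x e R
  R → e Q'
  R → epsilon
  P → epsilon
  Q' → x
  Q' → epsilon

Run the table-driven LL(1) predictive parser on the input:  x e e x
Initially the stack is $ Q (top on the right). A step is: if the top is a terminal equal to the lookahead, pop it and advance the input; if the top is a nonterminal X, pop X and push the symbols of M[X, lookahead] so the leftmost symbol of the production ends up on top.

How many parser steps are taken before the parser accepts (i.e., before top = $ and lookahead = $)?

     Stack    Input      Action
  1  $ Q      x e e x $  expand Q → x e R
  2  $ R e x  x e e x $  match x
  3  $ R e    e e x $    match e
  4  $ R      e x $      expand R → e Q'
  5  $ Q' e   e x $      match e
  6  $ Q'     x $        expand Q' → x
  7  $ x      x $        match x
Accept reached after 7 steps.

7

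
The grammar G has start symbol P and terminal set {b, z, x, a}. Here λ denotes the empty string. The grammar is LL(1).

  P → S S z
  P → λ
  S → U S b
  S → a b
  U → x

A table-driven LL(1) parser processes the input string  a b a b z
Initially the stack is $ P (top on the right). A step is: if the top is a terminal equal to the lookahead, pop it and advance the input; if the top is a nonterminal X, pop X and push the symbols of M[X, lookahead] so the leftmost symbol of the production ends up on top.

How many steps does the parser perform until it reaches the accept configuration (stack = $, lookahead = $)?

step 1: stack=$ P  input=a b a b z $  — expand P → S S z
step 2: stack=$ z S S  input=a b a b z $  — expand S → a b
step 3: stack=$ z S b a  input=a b a b z $  — match a
step 4: stack=$ z S b  input=b a b z $  — match b
step 5: stack=$ z S  input=a b z $  — expand S → a b
step 6: stack=$ z b a  input=a b z $  — match a
step 7: stack=$ z b  input=b z $  — match b
step 8: stack=$ z  input=z $  — match z
Accept reached after 8 steps.

8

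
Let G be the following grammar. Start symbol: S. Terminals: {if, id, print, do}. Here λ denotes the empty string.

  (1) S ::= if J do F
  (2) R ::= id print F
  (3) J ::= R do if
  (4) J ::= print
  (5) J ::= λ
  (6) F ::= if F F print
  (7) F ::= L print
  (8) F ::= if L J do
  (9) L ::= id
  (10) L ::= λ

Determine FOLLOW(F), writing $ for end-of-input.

{$, do, id, if, print}

FIRST(S) = {if}
FIRST(R) = {id}
FIRST(L) = {λ, id}
FIRST(J) = {λ, id, print}  (via R do if)
FIRST(F) = {id, if, print}  (via L print)
FOLLOW(S) includes $ since S is the start symbol.
FOLLOW(S): S appears on no right-hand side. Thus FOLLOW(S) = {$}.
FOLLOW(R): in J::=R do if, R is followed by do if with FIRST {do}. Thus FOLLOW(R) = {do}.
FOLLOW(J): in S::=if J do F, J is followed by do F with FIRST {do}; in F::=if L J do, J is followed by do with FIRST {do}. Thus FOLLOW(J) = {do}.
FOLLOW(F): in S::=if J do F, the suffix after F is empty, so FOLLOW(F) ⊇ FOLLOW(S) = {$}; in R::=id print F, the suffix after F is empty, so FOLLOW(F) ⊇ FOLLOW(R) = {do}; in F::=if F F print (occurrence 1), F is followed by F print with FIRST {id, if, print}; in F::=if F F print (occurrence 2), F is followed by print with FIRST {print}. Thus FOLLOW(F) = {$, do, id, if, print}.
FOLLOW(L): in F::=L print, L is followed by print with FIRST {print}; in F::=if L J do, L is followed by J do with FIRST {do, id, print}. Thus FOLLOW(L) = {do, id, print}.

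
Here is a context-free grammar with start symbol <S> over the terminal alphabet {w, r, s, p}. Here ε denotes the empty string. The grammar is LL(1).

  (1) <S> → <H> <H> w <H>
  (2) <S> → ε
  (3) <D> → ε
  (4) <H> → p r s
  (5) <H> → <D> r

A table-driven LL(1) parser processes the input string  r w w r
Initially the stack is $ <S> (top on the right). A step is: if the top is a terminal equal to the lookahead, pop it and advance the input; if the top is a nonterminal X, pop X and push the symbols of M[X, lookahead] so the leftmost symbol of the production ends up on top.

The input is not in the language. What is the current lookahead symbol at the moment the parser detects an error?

w

step 1: stack=$ <S>  input=r w w r $  — expand <S> → <H> <H> w <H>
step 2: stack=$ <H> w <H> <H>  input=r w w r $  — expand <H> → <D> r
step 3: stack=$ <H> w <H> r <D>  input=r w w r $  — expand <D> → ε
step 4: stack=$ <H> w <H> r  input=r w w r $  — match r
step 5: stack=$ <H> w <H>  input=w w r $  — error: M[<H>, w] is empty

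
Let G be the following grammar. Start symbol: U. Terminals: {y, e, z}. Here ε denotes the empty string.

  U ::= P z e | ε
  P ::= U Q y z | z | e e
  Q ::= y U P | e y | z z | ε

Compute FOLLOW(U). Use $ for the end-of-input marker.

{$, e, y, z}

FIRST(Q): from Q::=y U P we get {y}; from Q::=e y we get {e}; from Q::=z z we get {z}; from Q::=ε we get {ε}. So FIRST(Q) = {ε, e, y, z}.
FIRST(U): from U::=P z e we get {e, y, z}; from U::=ε we get {ε}. So FIRST(U) = {ε, e, y, z}.
FIRST(P): from P::=U Q y z we get {e, y, z}; from P::=z we get {z}; from P::=e e we get {e}. So FIRST(P) = {e, y, z}.
FOLLOW(U) includes $ since U is the start symbol.
FOLLOW(U): in P::=U Q y z, U is followed by Q y z with FIRST {e, y, z}; in Q::=y U P, U is followed by P with FIRST {e, y, z}. Thus FOLLOW(U) = {$, e, y, z}.
FOLLOW(Q): in P::=U Q y z, Q is followed by y z with FIRST {y}. Thus FOLLOW(Q) = {y}.
FOLLOW(P): in U::=P z e, P is followed by z e with FIRST {z}; in Q::=y U P, the suffix after P is empty, so FOLLOW(P) ⊇ FOLLOW(Q) = {y}. Thus FOLLOW(P) = {y, z}.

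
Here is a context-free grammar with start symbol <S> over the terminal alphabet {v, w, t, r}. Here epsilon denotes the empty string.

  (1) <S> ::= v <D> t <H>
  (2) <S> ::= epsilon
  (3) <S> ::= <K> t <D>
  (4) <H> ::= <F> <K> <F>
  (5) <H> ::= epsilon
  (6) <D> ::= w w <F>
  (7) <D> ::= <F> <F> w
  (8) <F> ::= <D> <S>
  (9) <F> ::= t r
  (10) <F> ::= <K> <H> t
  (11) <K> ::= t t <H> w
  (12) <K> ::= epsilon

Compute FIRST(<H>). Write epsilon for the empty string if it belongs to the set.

FIRST(<K>) = {epsilon, t}
FIRST(<S>) = {epsilon, t, v}  (via <K> t <D>)
FIRST(<H>) = {epsilon, t, w}  (via <F> <K> <F>)
FIRST(<D>) = {t, w}  (via <F> <F> w)
FIRST(<F>) = {t, w}  (via <D> <S>, <K> <H> t)

{epsilon, t, w}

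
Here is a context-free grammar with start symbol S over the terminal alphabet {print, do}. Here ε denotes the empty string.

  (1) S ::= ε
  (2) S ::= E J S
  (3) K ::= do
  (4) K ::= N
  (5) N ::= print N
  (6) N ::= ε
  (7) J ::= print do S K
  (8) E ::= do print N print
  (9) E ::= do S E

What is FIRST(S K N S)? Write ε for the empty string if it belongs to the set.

FIRST(N) = {ε, print}
FIRST(J) = {print}
FIRST(E) = {do}
FIRST(S) = {ε, do}  (via E J S)
FIRST(K) = {ε, do, print}  (via N)
FIRST(S K N S): take FIRST of each symbol in turn, carrying on past any symbol whose FIRST contains ε; result {ε, do, print}.

{ε, do, print}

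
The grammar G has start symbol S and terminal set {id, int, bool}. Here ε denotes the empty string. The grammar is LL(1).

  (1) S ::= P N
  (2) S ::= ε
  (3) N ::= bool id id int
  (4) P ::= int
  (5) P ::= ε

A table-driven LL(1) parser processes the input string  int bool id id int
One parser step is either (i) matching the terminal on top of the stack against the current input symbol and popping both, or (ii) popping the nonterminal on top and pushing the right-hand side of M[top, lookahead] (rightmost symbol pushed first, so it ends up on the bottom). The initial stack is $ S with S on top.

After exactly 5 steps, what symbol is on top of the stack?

id

step 1: stack=$ S  input=int bool id id int $  — expand S ::= P N
step 2: stack=$ N P  input=int bool id id int $  — expand P ::= int
step 3: stack=$ N int  input=int bool id id int $  — match int
step 4: stack=$ N  input=bool id id int $  — expand N ::= bool id id int
step 5: stack=$ int id id bool  input=bool id id int $  — match bool
Stack after step 5: $ int id id (top = id).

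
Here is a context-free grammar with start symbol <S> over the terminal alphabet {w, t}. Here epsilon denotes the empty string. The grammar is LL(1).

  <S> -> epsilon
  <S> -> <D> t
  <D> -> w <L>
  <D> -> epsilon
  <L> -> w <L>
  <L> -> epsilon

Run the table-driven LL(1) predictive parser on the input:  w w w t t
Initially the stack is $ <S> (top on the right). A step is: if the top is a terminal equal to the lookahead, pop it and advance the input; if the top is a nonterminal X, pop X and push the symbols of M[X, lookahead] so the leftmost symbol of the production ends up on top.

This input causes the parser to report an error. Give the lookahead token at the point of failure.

step 1: stack=$ <S>  input=w w w t t $  — expand <S> -> <D> t
step 2: stack=$ t <D>  input=w w w t t $  — expand <D> -> w <L>
step 3: stack=$ t <L> w  input=w w w t t $  — match w
step 4: stack=$ t <L>  input=w w t t $  — expand <L> -> w <L>
step 5: stack=$ t <L> w  input=w w t t $  — match w
step 6: stack=$ t <L>  input=w t t $  — expand <L> -> w <L>
step 7: stack=$ t <L> w  input=w t t $  — match w
step 8: stack=$ t <L>  input=t t $  — expand <L> -> epsilon
step 9: stack=$ t  input=t t $  — match t
step 10: stack=$  input=t $  — error: stack empty but input remains

t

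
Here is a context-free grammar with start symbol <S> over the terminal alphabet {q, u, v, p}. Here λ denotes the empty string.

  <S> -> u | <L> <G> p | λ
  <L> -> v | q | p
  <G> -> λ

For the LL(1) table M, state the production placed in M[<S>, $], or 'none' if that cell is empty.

<S> -> λ

FIRST(<L>) = {p, q, v}
FIRST(<G>) = {λ}
FIRST(<S>) = {λ, p, q, u, v}  (via <L> <G> p)
FOLLOW(<S>) includes $ since <S> is the start symbol.
FOLLOW(<S>): <S> appears on no right-hand side. Thus FOLLOW(<S>) = {$}.
For <S> -> u: FIRST(u) = {u}, so it goes in M[<S>, t] for t ∈ {u}.
For <S> -> <L> <G> p: FIRST(<L> <G> p) = {p, q, v}, so it goes in M[<S>, t] for t ∈ {p, q, v}.
For <S> -> λ: FIRST(λ) = {λ}, so it goes in M[<S>, t] for t ∈ {}; since λ ∈ FIRST, also for every t ∈ FOLLOW(<S>) = {$}.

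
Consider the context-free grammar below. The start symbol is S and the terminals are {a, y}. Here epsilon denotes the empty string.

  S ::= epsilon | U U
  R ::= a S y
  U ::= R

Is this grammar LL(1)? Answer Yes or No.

Yes

FIRST(S) = {epsilon, a}
FIRST(R) = {a}
FIRST(U) = {a}
FOLLOW(S) = {$, y}
FOLLOW(R) = {$, a, y}
FOLLOW(U) = {$, a, y}
Each cell of M receives at most one production.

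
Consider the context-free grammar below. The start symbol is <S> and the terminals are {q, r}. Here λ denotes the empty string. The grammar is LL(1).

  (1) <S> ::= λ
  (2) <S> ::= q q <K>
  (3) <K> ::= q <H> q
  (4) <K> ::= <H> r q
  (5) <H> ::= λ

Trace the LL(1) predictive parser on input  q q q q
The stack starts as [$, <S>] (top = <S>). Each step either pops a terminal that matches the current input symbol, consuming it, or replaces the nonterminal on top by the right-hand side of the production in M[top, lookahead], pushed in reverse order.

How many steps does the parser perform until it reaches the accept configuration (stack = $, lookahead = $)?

step 1: stack=$ <S>  input=q q q q $  — expand <S> ::= q q <K>
step 2: stack=$ <K> q q  input=q q q q $  — match q
step 3: stack=$ <K> q  input=q q q $  — match q
step 4: stack=$ <K>  input=q q $  — expand <K> ::= q <H> q
step 5: stack=$ q <H> q  input=q q $  — match q
step 6: stack=$ q <H>  input=q $  — expand <H> ::= λ
step 7: stack=$ q  input=q $  — match q
Accept reached after 7 steps.

7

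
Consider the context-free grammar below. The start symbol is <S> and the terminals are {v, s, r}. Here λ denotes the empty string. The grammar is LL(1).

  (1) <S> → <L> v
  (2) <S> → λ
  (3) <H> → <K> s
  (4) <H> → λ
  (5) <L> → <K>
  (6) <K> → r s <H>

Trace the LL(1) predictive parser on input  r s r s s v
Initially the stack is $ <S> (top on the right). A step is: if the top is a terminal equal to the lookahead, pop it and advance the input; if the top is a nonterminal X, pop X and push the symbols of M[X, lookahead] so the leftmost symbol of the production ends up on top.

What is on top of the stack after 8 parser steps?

s

step 1: stack=$ <S>  input=r s r s s v $  — expand <S> → <L> v
step 2: stack=$ v <L>  input=r s r s s v $  — expand <L> → <K>
step 3: stack=$ v <K>  input=r s r s s v $  — expand <K> → r s <H>
step 4: stack=$ v <H> s r  input=r s r s s v $  — match r
step 5: stack=$ v <H> s  input=s r s s v $  — match s
step 6: stack=$ v <H>  input=r s s v $  — expand <H> → <K> s
step 7: stack=$ v s <K>  input=r s s v $  — expand <K> → r s <H>
step 8: stack=$ v s <H> s r  input=r s s v $  — match r
Stack after step 8: $ v s <H> s (top = s).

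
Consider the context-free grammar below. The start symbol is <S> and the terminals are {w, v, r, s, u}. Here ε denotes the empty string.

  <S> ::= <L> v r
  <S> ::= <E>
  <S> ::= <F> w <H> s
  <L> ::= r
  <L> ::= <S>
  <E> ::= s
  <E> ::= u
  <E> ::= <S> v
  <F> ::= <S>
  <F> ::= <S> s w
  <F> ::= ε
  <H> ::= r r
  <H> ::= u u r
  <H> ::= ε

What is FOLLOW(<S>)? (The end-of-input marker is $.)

FIRST(<H>): from <H>::=r r we get {r}; from <H>::=u u r we get {u}; from <H>::=ε we get {ε}. So FIRST(<H>) = {ε, r, u}.
FIRST(<S>): from <S>::=<L> v r we get {r, s, u, w}; from <S>::=<E> we get {r, s, u, w}; from <S>::=<F> w <H> s we get {r, s, u, w}. So FIRST(<S>) = {r, s, u, w}.
FIRST(<L>): from <L>::=r we get {r}; from <L>::=<S> we get {r, s, u, w}. So FIRST(<L>) = {r, s, u, w}.
FIRST(<E>): from <E>::=s we get {s}; from <E>::=u we get {u}; from <E>::=<S> v we get {r, s, u, w}. So FIRST(<E>) = {r, s, u, w}.
FIRST(<F>): from <F>::=<S> we get {r, s, u, w}; from <F>::=<S> s w we get {r, s, u, w}; from <F>::=ε we get {ε}. So FIRST(<F>) = {ε, r, s, u, w}.
FOLLOW(<S>) includes $ since <S> is the start symbol.
FOLLOW(<L>): in <S>::=<L> v r, <L> is followed by v r with FIRST {v}. Thus FOLLOW(<L>) = {v}.
FOLLOW(<F>): in <S>::=<F> w <H> s, <F> is followed by w <H> s with FIRST {w}. Thus FOLLOW(<F>) = {w}.
FOLLOW(<S>): in <L>::=<S>, the suffix after <S> is empty, so FOLLOW(<S>) ⊇ FOLLOW(<L>) = {v}; in <E>::=<S> v, <S> is followed by v with FIRST {v}; in <F>::=<S>, the suffix after <S> is empty, so FOLLOW(<S>) ⊇ FOLLOW(<F>) = {w}; in <F>::=<S> s w, <S> is followed by s w with FIRST {s}. Thus FOLLOW(<S>) = {$, s, v, w}.
FOLLOW(<E>): in <S>::=<E>, the suffix after <E> is empty, so FOLLOW(<E>) ⊇ FOLLOW(<S>) = {$, s, v, w}. Thus FOLLOW(<E>) = {$, s, v, w}.
FOLLOW(<H>): in <S>::=<F> w <H> s, <H> is followed by s with FIRST {s}. Thus FOLLOW(<H>) = {s}.

{$, s, v, w}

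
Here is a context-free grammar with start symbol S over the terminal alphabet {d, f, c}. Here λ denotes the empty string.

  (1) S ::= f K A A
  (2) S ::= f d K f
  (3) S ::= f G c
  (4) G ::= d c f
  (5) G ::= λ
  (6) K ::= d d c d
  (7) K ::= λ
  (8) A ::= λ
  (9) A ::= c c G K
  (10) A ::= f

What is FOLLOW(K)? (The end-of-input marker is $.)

FIRST(S) = {f}
FIRST(G) = {λ, d}
FIRST(K) = {λ, d}
FIRST(A) = {λ, c, f}
FOLLOW(S) includes $ since S is the start symbol.
FOLLOW(S): S appears on no right-hand side. Thus FOLLOW(S) = {$}.
FOLLOW(A): in S::=f K A A (occurrence 1), A is followed by A with FIRST {λ, c, f}; in S::=f K A A (occurrence 1), the suffix after A is nullable, so FOLLOW(A) ⊇ FOLLOW(S) = {$}; in S::=f K A A (occurrence 2), the suffix after A is empty, so FOLLOW(A) ⊇ FOLLOW(S) = {$}. Thus FOLLOW(A) = {$, c, f}.
FOLLOW(G): in S::=f G c, G is followed by c with FIRST {c}; in A::=c c G K, G is followed by K with FIRST {λ, d}; in A::=c c G K, the suffix after G is nullable, so FOLLOW(G) ⊇ FOLLOW(A) = {$, c, f}. Thus FOLLOW(G) = {$, c, d, f}.
FOLLOW(K): in S::=f K A A, K is followed by A A with FIRST {λ, c, f}; in S::=f K A A, the suffix after K is nullable, so FOLLOW(K) ⊇ FOLLOW(S) = {$}; in S::=f d K f, K is followed by f with FIRST {f}; in A::=c c G K, the suffix after K is empty, so FOLLOW(K) ⊇ FOLLOW(A) = {$, c, f}. Thus FOLLOW(K) = {$, c, f}.

{$, c, f}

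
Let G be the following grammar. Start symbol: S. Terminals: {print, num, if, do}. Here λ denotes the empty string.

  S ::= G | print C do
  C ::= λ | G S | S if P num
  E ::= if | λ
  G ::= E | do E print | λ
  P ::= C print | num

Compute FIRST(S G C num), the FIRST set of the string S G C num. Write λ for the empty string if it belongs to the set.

{do, if, num, print}

FIRST(E): from E::=if we get {if}; from E::=λ we get {λ}. So FIRST(E) = {λ, if}.
FIRST(G): from G::=E we get {λ, if}; from G::=do E print we get {do}; from G::=λ we get {λ}. So FIRST(G) = {λ, do, if}.
FIRST(S): from S::=G we get {λ, do, if}; from S::=print C do we get {print}. So FIRST(S) = {λ, do, if, print}.
FIRST(C): from C::=λ we get {λ}; from C::=G S we get {λ, do, if, print}; from C::=S if P num we get {do, if, print}. So FIRST(C) = {λ, do, if, print}.
FIRST(P): from P::=C print we get {do, if, print}; from P::=num we get {num}. So FIRST(P) = {do, if, num, print}.
FIRST(S G C num): take FIRST of each symbol in turn, carrying on past any symbol whose FIRST contains λ; result {do, if, num, print}.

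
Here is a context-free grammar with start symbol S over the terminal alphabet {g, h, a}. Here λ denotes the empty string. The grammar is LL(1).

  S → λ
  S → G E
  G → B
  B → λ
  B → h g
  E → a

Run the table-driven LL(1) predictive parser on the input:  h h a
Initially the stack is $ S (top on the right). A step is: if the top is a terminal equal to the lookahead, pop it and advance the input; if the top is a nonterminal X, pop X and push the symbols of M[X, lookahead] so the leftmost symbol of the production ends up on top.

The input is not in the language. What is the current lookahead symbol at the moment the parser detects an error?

step 1: stack=$ S  input=h h a $  — expand S → G E
step 2: stack=$ E G  input=h h a $  — expand G → B
step 3: stack=$ E B  input=h h a $  — expand B → h g
step 4: stack=$ E g h  input=h h a $  — match h
step 5: stack=$ E g  input=h a $  — error: top is terminal g but lookahead is h

h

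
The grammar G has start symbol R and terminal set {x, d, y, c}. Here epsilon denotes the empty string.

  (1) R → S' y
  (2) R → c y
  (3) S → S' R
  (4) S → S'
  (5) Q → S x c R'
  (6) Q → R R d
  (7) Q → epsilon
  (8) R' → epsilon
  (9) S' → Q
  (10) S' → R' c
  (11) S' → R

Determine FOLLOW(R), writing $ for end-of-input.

FIRST(R') = {epsilon}
FIRST(R) = {c, x, y}  (via S' y)
FIRST(S) = {epsilon, c, x, y}  (via S' R, S')
FIRST(Q) = {epsilon, c, x, y}  (via S x c R', R R d)
FIRST(S') = {epsilon, c, x, y}  (via Q, R' c, R)
FOLLOW(R) includes $ since R is the start symbol.
FOLLOW(S): in Q→S x c R', S is followed by x c R' with FIRST {x}. Thus FOLLOW(S) = {x}.
FOLLOW(S'): in R→S' y, S' is followed by y with FIRST {y}; in S→S' R, S' is followed by R with FIRST {c, x, y}; in S→S', the suffix after S' is empty, so FOLLOW(S') ⊇ FOLLOW(S) = {x}. Thus FOLLOW(S') = {c, x, y}.
FOLLOW(R): in S→S' R, the suffix after R is empty, so FOLLOW(R) ⊇ FOLLOW(S) = {x}; in Q→R R d (occurrence 1), R is followed by R d with FIRST {c, x, y}; in Q→R R d (occurrence 2), R is followed by d with FIRST {d}; in S'→R, the suffix after R is empty, so FOLLOW(R) ⊇ FOLLOW(S') = {c, x, y}. Thus FOLLOW(R) = {$, c, d, x, y}.
FOLLOW(Q): in S'→Q, the suffix after Q is empty, so FOLLOW(Q) ⊇ FOLLOW(S') = {c, x, y}. Thus FOLLOW(Q) = {c, x, y}.
FOLLOW(R'): in Q→S x c R', the suffix after R' is empty, so FOLLOW(R') ⊇ FOLLOW(Q) = {c, x, y}; in S'→R' c, R' is followed by c with FIRST {c}. Thus FOLLOW(R') = {c, x, y}.

{$, c, d, x, y}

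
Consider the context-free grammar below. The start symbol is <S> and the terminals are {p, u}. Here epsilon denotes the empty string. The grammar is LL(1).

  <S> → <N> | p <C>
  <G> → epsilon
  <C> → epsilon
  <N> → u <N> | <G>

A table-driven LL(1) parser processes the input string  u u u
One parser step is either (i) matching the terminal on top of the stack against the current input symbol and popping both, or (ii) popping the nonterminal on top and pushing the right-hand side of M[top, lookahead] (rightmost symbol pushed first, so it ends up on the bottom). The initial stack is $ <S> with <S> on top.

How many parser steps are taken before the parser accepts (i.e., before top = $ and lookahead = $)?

     Stack    Input    Action
  1  $ <S>    u u u $  expand <S> → <N>
  2  $ <N>    u u u $  expand <N> → u <N>
  3  $ <N> u  u u u $  match u
  4  $ <N>    u u $    expand <N> → u <N>
  5  $ <N> u  u u $    match u
  6  $ <N>    u $      expand <N> → u <N>
  7  $ <N> u  u $      match u
  8  $ <N>    $        expand <N> → <G>
  9  $ <G>    $        expand <G> → epsilon
Accept reached after 9 steps.

9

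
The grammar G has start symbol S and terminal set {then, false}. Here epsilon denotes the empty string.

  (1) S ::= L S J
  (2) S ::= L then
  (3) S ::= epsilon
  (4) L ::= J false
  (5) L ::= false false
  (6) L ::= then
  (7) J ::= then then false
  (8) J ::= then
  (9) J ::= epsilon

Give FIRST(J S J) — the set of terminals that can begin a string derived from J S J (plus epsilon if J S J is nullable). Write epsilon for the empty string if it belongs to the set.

FIRST(J): from J::=then then false we get {then}; from J::=then we get {then}; from J::=epsilon we get {epsilon}. So FIRST(J) = {epsilon, then}.
FIRST(L): from L::=J false we get {false, then}; from L::=false false we get {false}; from L::=then we get {then}. So FIRST(L) = {false, then}.
FIRST(S): from S::=L S J we get {false, then}; from S::=L then we get {false, then}; from S::=epsilon we get {epsilon}. So FIRST(S) = {epsilon, false, then}.
FIRST(J S J): take FIRST of each symbol in turn, carrying on past any symbol whose FIRST contains epsilon; result {epsilon, false, then}.

{epsilon, false, then}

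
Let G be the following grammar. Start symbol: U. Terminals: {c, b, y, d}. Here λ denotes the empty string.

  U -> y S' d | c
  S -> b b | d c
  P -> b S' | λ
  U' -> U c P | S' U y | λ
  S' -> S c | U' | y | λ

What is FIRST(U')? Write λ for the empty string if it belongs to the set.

{λ, b, c, d, y}

FIRST(U): from U->y S' d we get {y}; from U->c we get {c}. So FIRST(U) = {c, y}.
FIRST(S): from S->b b we get {b}; from S->d c we get {d}. So FIRST(S) = {b, d}.
FIRST(P): from P->b S' we get {b}; from P->λ we get {λ}. So FIRST(P) = {λ, b}.
FIRST(U'): from U'->U c P we get {c, y}; from U'->S' U y we get {b, c, d, y}; from U'->λ we get {λ}. So FIRST(U') = {λ, b, c, d, y}.
FIRST(S'): from S'->S c we get {b, d}; from S'->U' we get {λ, b, c, d, y}; from S'->y we get {y}; from S'->λ we get {λ}. So FIRST(S') = {λ, b, c, d, y}.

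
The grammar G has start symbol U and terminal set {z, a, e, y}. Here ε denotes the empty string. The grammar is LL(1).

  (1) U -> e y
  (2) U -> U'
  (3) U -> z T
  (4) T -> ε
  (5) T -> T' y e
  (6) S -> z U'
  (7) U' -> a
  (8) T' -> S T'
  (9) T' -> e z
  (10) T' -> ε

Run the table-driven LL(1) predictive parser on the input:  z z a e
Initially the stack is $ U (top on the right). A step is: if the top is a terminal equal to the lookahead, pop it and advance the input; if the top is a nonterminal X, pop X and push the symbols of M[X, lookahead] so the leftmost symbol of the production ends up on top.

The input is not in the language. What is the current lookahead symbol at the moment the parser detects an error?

$

      Stack          Input      Action
   1  $ U            z z a e $  expand U -> z T
   2  $ T z          z z a e $  match z
   3  $ T            z a e $    expand T -> T' y e
   4  $ e y T'       z a e $    expand T' -> S T'
   5  $ e y T' S     z a e $    expand S -> z U'
   6  $ e y T' U' z  z a e $    match z
   7  $ e y T' U'    a e $      expand U' -> a
   8  $ e y T' a     a e $      match a
   9  $ e y T'       e $        expand T' -> e z
  10  $ e y z e      e $        match e
  11  $ e y z        $          error: top is terminal z but lookahead is $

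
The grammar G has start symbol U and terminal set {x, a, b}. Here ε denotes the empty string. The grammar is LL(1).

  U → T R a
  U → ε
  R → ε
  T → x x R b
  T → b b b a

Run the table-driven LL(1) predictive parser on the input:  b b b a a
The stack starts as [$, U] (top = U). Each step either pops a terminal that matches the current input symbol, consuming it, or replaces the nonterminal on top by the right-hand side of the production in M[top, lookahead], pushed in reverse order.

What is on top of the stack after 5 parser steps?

     Stack          Input        Action
  1  $ U            b b b a a $  expand U → T R a
  2  $ a R T        b b b a a $  expand T → b b b a
  3  $ a R a b b b  b b b a a $  match b
  4  $ a R a b b    b b a a $    match b
  5  $ a R a b      b a a $      match b
Stack after step 5: $ a R a (top = a).

a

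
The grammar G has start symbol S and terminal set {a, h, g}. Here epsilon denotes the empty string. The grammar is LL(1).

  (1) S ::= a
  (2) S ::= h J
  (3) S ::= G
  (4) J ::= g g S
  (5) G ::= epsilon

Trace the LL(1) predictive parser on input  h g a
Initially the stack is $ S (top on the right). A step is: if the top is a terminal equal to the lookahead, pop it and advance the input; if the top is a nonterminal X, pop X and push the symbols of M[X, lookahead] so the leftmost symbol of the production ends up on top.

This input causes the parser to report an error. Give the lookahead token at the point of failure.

a

     Stack    Input    Action
  1  $ S      h g a $  expand S ::= h J
  2  $ J h    h g a $  match h
  3  $ J      g a $    expand J ::= g g S
  4  $ S g g  g a $    match g
  5  $ S g    a $      error: top is terminal g but lookahead is a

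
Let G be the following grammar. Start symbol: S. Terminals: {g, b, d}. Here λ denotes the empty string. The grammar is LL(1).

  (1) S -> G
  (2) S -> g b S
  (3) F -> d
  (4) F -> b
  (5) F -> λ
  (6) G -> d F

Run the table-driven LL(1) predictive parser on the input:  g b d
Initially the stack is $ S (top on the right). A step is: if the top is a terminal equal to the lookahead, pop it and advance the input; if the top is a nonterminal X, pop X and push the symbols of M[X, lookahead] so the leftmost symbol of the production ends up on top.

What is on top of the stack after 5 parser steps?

     Stack    Input    Action
  1  $ S      g b d $  expand S -> g b S
  2  $ S b g  g b d $  match g
  3  $ S b    b d $    match b
  4  $ S      d $      expand S -> G
  5  $ G      d $      expand G -> d F
Stack after step 5: $ F d (top = d).

d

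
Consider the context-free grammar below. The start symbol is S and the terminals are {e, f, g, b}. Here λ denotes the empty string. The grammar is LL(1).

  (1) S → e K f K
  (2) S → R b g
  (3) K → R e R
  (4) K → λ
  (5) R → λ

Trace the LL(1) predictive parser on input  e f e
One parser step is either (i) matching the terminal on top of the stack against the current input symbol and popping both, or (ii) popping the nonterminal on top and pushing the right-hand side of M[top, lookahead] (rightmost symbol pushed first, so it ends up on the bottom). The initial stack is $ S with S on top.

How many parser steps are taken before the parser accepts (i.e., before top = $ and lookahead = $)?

8

step 1: stack=$ S  input=e f e $  — expand S → e K f K
step 2: stack=$ K f K e  input=e f e $  — match e
step 3: stack=$ K f K  input=f e $  — expand K → λ
step 4: stack=$ K f  input=f e $  — match f
step 5: stack=$ K  input=e $  — expand K → R e R
step 6: stack=$ R e R  input=e $  — expand R → λ
step 7: stack=$ R e  input=e $  — match e
step 8: stack=$ R  input=$  — expand R → λ
Accept reached after 8 steps.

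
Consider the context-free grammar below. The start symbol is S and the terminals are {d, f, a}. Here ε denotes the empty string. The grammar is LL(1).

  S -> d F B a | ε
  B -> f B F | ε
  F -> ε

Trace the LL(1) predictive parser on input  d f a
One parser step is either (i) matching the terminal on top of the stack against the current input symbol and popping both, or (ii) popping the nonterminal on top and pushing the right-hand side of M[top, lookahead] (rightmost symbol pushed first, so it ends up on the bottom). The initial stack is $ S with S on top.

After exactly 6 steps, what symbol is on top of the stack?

     Stack      Input    Action
  1  $ S        d f a $  expand S -> d F B a
  2  $ a B F d  d f a $  match d
  3  $ a B F    f a $    expand F -> ε
  4  $ a B      f a $    expand B -> f B F
  5  $ a F B f  f a $    match f
  6  $ a F B    a $      expand B -> ε
Stack after step 6: $ a F (top = F).

F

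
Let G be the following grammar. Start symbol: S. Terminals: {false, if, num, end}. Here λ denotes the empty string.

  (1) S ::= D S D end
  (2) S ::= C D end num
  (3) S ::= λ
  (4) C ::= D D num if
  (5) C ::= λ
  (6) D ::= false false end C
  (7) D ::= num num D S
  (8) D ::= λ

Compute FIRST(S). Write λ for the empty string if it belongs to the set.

FIRST(D): from D::=false false end C we get {false}; from D::=num num D S we get {num}; from D::=λ we get {λ}. So FIRST(D) = {λ, false, num}.
FIRST(C): from C::=D D num if we get {false, num}; from C::=λ we get {λ}. So FIRST(C) = {λ, false, num}.
FIRST(S): from S::=D S D end we get {end, false, num}; from S::=C D end num we get {end, false, num}; from S::=λ we get {λ}. So FIRST(S) = {λ, end, false, num}.

{λ, end, false, num}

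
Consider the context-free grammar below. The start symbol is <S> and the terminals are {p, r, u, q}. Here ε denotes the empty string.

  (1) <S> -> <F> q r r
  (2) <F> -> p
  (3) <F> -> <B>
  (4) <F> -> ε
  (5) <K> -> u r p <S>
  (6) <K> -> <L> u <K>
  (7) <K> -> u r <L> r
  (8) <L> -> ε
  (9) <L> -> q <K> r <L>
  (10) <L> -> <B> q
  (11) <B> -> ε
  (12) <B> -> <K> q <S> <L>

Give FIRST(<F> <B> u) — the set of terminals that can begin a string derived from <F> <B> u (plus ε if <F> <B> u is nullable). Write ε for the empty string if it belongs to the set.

FIRST(<S>): from <S>-><F> q r r we get {p, q, u}. So FIRST(<S>) = {p, q, u}.
FIRST(<F>): from <F>->p we get {p}; from <F>-><B> we get {ε, q, u}; from <F>->ε we get {ε}. So FIRST(<F>) = {ε, p, q, u}.
FIRST(<K>): from <K>->u r p <S> we get {u}; from <K>-><L> u <K> we get {q, u}; from <K>->u r <L> r we get {u}. So FIRST(<K>) = {q, u}.
FIRST(<B>): from <B>->ε we get {ε}; from <B>-><K> q <S> <L> we get {q, u}. So FIRST(<B>) = {ε, q, u}.
FIRST(<L>): from <L>->ε we get {ε}; from <L>->q <K> r <L> we get {q}; from <L>-><B> q we get {q, u}. So FIRST(<L>) = {ε, q, u}.
FIRST(<F> <B> u): take FIRST of each symbol in turn, carrying on past any symbol whose FIRST contains ε; result {p, q, u}.

{p, q, u}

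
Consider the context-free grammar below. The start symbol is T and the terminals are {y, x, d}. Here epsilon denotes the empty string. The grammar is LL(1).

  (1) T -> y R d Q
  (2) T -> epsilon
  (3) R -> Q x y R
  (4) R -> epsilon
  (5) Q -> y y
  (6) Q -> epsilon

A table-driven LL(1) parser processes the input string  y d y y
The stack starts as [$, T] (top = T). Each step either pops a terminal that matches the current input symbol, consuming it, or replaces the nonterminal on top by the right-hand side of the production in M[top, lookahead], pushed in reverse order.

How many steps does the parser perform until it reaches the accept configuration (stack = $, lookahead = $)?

step 1: stack=$ T  input=y d y y $  — expand T -> y R d Q
step 2: stack=$ Q d R y  input=y d y y $  — match y
step 3: stack=$ Q d R  input=d y y $  — expand R -> epsilon
step 4: stack=$ Q d  input=d y y $  — match d
step 5: stack=$ Q  input=y y $  — expand Q -> y y
step 6: stack=$ y y  input=y y $  — match y
step 7: stack=$ y  input=y $  — match y
Accept reached after 7 steps.

7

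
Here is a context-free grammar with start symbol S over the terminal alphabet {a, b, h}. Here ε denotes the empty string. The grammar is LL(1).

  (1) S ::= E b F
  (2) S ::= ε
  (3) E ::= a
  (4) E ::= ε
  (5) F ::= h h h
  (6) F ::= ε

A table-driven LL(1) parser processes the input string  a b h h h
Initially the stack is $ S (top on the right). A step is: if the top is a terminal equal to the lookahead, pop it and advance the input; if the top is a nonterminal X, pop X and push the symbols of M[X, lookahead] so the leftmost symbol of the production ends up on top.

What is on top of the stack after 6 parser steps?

step 1: stack=$ S  input=a b h h h $  — expand S ::= E b F
step 2: stack=$ F b E  input=a b h h h $  — expand E ::= a
step 3: stack=$ F b a  input=a b h h h $  — match a
step 4: stack=$ F b  input=b h h h $  — match b
step 5: stack=$ F  input=h h h $  — expand F ::= h h h
step 6: stack=$ h h h  input=h h h $  — match h
Stack after step 6: $ h h (top = h).

h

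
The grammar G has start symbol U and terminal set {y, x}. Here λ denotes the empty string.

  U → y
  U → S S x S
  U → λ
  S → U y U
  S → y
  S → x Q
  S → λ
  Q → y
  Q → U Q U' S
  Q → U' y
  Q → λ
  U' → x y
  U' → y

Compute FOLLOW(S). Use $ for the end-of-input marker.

FIRST(U'): from U'→x y we get {x}; from U'→y we get {y}. So FIRST(U') = {x, y}.
FIRST(U): from U→y we get {y}; from U→S S x S we get {x, y}; from U→λ we get {λ}. So FIRST(U) = {λ, x, y}.
FIRST(S): from S→U y U we get {x, y}; from S→y we get {y}; from S→x Q we get {x}; from S→λ we get {λ}. So FIRST(S) = {λ, x, y}.
FIRST(Q): from Q→y we get {y}; from Q→U Q U' S we get {x, y}; from Q→U' y we get {x, y}; from Q→λ we get {λ}. So FIRST(Q) = {λ, x, y}.
FOLLOW(U) includes $ since U is the start symbol.
FOLLOW(U): in S→U y U (occurrence 1), U is followed by y U with FIRST {y}; in S→U y U (occurrence 2), the suffix after U is empty, so FOLLOW(U) ⊇ FOLLOW(S) = {$, x, y}; in Q→U Q U' S, U is followed by Q U' S with FIRST {x, y}. Thus FOLLOW(U) = {$, x, y}.
FOLLOW(S): in U→S S x S (occurrence 1), S is followed by S x S with FIRST {x, y}; in U→S S x S (occurrence 2), S is followed by x S with FIRST {x}; in U→S S x S (occurrence 3), the suffix after S is empty, so FOLLOW(S) ⊇ FOLLOW(U) = {$, x, y}; in Q→U Q U' S, the suffix after S is empty, so FOLLOW(S) ⊇ FOLLOW(Q) = {$, x, y}. Thus FOLLOW(S) = {$, x, y}.
FOLLOW(Q): in S→x Q, the suffix after Q is empty, so FOLLOW(Q) ⊇ FOLLOW(S) = {$, x, y}; in Q→U Q U' S, Q is followed by U' S with FIRST {x, y}. Thus FOLLOW(Q) = {$, x, y}.
FOLLOW(U'): in Q→U Q U' S, U' is followed by S with FIRST {λ, x, y}; in Q→U Q U' S, the suffix after U' is nullable, so FOLLOW(U') ⊇ FOLLOW(Q) = {$, x, y}; in Q→U' y, U' is followed by y with FIRST {y}. Thus FOLLOW(U') = {$, x, y}.

{$, x, y}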